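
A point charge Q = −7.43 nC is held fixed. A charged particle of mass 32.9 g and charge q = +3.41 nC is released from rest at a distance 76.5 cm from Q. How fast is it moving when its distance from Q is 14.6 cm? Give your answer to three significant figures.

Only the electrostatic force acts, so mechanical energy is conserved: ½mv² = U₁ − U₂ = kQq(1/r₁ − 1/r₂).
U₁ − U₂ = (8.99×10⁹ N·m²/C²)(-7.43×10⁻⁹ C)(3.41×10⁻⁹ C)(1/0.765 − 1/0.146) = 1.26×10⁻⁶ J.
v = √(2·1.26×10⁻⁶/0.0329) = 8.76×10⁻³ m/s.

8.76×10⁻³ m/s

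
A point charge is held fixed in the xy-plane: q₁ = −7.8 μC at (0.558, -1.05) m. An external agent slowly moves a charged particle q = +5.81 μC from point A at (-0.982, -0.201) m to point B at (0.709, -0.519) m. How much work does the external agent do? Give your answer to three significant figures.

-0.506 J

For quasistatic motion the external work equals the change in potential energy: W_ext = qΔV = q(V_B − V_A).
At A: distance to the source charge is 1.76 m; V_A = kq₁/r = -3.99×10⁴ V.
At B: distance to the source charge is 0.552 m; V_B = kq₁/r = -1.27×10⁵ V.
ΔV = V_B − V_A = -8.71×10⁴ V.
W_ext = qΔV = (5.81×10⁻⁶ C)(-8.71×10⁴ V) = -0.506 J.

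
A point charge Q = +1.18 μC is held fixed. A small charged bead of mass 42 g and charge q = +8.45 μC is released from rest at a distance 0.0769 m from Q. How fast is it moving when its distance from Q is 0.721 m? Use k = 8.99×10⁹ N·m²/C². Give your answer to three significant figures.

7.04 m/s

Only the electrostatic force acts, so mechanical energy is conserved: ½mv² = U₁ − U₂ = kQq(1/r₁ − 1/r₂).
U₁ − U₂ = (8.99×10⁹ N·m²/C²)(1.18×10⁻⁶ C)(8.45×10⁻⁶ C)(1/0.0769 − 1/0.721) = 1.04 J.
v = √(2·1.04/0.0420) = 7.04 m/s.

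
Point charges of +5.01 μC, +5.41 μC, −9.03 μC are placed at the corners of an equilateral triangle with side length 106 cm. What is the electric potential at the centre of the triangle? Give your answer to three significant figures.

The total potential is the scalar sum of each charge's contribution, V = Σ kqᵢ/rᵢ.
The distance from each vertex to the centroid is a/√3 = 0.612 m.
V = k[(5.01×10⁻⁶)/(0.612) + (5.41×10⁻⁶)/(0.612) + (-9.03×10⁻⁶)/(0.612)] = 2.04×10⁴ V.

2.04×10⁴ V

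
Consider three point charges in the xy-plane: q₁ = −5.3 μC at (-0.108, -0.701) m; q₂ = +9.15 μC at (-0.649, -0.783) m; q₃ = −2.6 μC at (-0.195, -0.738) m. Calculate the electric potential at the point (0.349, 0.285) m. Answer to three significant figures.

Electric potential is a scalar, so the contributions from each charge add algebraically: V = Σ kqᵢ/rᵢ.
Distances from the field point to each charge: r₁ = 1.09 m, r₂ = 1.46 m, r₃ = 1.16 m.
V = k[(-5.30×10⁻⁶)/(1.09) + (9.15×10⁻⁶)/(1.46) + (-2.60×10⁻⁶)/(1.16)] = -7740 V.

-7740 V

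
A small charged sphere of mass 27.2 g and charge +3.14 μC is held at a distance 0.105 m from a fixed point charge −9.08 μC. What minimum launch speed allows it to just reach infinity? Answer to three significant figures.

To just escape, total mechanical energy must reach zero at infinity: ½mv²_min + U = 0, so ½mv²_min = −U = |kQq|/r.
|U| = |kQq|/r = (8.99×10⁹ N·m²/C²)(9.08×10⁻⁶)(3.14×10⁻⁶)/(0.105) = 2.44 J.
v_min = √(2|U|/m) = √(2·2.44/0.0272) = 13.4 m/s.

13.4 m/s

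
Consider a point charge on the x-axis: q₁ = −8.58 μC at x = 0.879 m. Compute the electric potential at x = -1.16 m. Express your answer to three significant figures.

-3.78×10⁴ V

The total potential is the scalar sum of each charge's contribution, V = Σ kqᵢ/rᵢ.
V = k[(-8.58×10⁻⁶)/(2.04)] = -3.78×10⁴ V.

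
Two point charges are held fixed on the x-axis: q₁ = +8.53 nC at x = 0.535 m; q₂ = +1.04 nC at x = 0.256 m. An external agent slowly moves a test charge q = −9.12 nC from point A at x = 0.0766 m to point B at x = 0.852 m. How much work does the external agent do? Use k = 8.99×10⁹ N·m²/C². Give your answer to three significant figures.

For quasistatic motion the external work equals the change in potential energy: W_ext = qΔV = q(V_B − V_A).
At A: distances to the source charges are 0.458 m, 0.179 m; V_A = Σ kqᵢ/rᵢ = 219 V.
At B: distances to the source charges are 0.317 m, 0.596 m; V_B = Σ kqᵢ/rᵢ = 258 V.
ΔV = V_B − V_A = 38.2 V.
W_ext = qΔV = (-9.12×10⁻⁹ C)(38.2 V) = -3.48×10⁻⁷ J.

-3.48×10⁻⁷ J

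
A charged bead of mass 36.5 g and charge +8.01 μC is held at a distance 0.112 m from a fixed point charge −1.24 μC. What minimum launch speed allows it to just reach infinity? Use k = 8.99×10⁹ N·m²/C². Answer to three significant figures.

To just escape, total mechanical energy must reach zero at infinity: ½mv²_min + U = 0, so ½mv²_min = −U = |kQq|/r.
|U| = |kQq|/r = (8.99×10⁹ N·m²/C²)(1.24×10⁻⁶)(8.01×10⁻⁶)/(0.112) = 0.797 J.
v_min = √(2|U|/m) = √(2·0.797/0.0365) = 6.61 m/s.

6.61 m/s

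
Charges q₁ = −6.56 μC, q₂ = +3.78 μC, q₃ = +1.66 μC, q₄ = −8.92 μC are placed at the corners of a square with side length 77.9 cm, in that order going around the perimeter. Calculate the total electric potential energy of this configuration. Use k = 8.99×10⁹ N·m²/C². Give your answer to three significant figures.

The work to assemble the configuration equals its total potential energy, U = Σ kqᵢqⱼ/rᵢⱼ over all pairs.
The four side pairs have separation 0.779 m and the two diagonal pairs 1.10 m.
Summing all 6 pair terms gives U = -0.0734 J.

-0.0734 J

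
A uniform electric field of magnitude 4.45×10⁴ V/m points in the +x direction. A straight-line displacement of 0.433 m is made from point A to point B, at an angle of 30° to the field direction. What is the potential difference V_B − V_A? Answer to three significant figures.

Only the component of displacement along E changes the potential: ΔV = −E·d·cosθ.
ΔV = −(4.45×10⁴ V/m)(0.433 m)cos30° = -1.67×10⁴ V.

-1.67×10⁴ V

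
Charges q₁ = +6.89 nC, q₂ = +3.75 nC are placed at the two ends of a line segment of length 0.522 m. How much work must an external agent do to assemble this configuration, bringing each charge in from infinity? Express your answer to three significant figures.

The work to assemble the configuration equals its total potential energy, U = Σ kqᵢqⱼ/rᵢⱼ over all pairs.
The separation is r = 0.522 m.
U = (4.45×10⁻⁷) = 4.45×10⁻⁷ J.

4.45×10⁻⁷ J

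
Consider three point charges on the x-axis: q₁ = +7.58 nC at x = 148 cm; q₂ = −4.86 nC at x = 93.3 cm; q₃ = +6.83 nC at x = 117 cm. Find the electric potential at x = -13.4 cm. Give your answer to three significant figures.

48.4 V

Electric potential is a scalar, so the contributions from each charge add algebraically: V = Σ kqᵢ/rᵢ.
Distances from the field point to each charge: r₁ = 1.61 m, r₂ = 1.07 m, r₃ = 1.30 m.
V = k[(7.58×10⁻⁹)/(1.61) + (-4.86×10⁻⁹)/(1.07) + (6.83×10⁻⁹)/(1.30)] = 48.4 V.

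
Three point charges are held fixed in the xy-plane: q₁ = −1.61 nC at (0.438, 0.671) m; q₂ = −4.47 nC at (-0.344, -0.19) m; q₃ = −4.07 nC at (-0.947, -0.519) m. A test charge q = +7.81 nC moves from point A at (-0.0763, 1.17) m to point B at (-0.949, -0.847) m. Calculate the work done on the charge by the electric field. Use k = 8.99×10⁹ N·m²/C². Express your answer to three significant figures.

7.43×10⁻⁷ J

The work done by the electric force is W_field = −ΔU = −q(V_B − V_A) = q(V_A − V_B).
At A: distances to the source charges are 0.717 m, 1.39 m, 1.90 m; V_A = Σ kqᵢ/rᵢ = -68.4 V.
At B: distances to the source charges are 2.06 m, 0.893 m, 0.328 m; V_B = Σ kqᵢ/rᵢ = -164 V.
ΔV = V_B − V_A = -95.1 V.
W_field = −qΔV = −(7.81×10⁻⁹ C)(-95.1 V) = 7.43×10⁻⁷ J.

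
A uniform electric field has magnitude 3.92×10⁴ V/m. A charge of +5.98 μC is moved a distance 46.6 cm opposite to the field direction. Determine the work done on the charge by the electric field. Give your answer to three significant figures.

The potential change for a displacement 46.6 cm opposite to the field direction is ΔV = +Ed = 1.83×10⁴ V.
W_field = −qΔV = -0.109 J.

-0.109 J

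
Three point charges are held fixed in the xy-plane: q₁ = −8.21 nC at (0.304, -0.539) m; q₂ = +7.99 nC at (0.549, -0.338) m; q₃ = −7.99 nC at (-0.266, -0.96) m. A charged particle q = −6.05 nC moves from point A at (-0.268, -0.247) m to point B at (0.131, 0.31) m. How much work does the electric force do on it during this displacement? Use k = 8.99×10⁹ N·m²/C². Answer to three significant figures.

4.98×10⁻⁷ J

The work done by the electric force is W_field = −ΔU = −q(V_B − V_A) = q(V_A − V_B).
At A: distances to the source charges are 0.642 m, 0.822 m, 0.713 m; V_A = Σ kqᵢ/rᵢ = -128 V.
At B: distances to the source charges are 0.866 m, 0.771 m, 1.33 m; V_B = Σ kqᵢ/rᵢ = -46.0 V.
ΔV = V_B − V_A = 82.3 V.
W_field = −qΔV = −(-6.05×10⁻⁹ C)(82.3 V) = 4.98×10⁻⁷ J.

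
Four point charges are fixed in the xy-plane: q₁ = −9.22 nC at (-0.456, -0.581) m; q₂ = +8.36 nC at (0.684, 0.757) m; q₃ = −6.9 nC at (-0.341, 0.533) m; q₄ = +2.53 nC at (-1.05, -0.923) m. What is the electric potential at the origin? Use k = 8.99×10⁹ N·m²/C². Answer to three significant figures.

The total potential is the scalar sum of each charge's contribution, V = Σ kqᵢ/rᵢ.
Distances from the field point to each charge: r₁ = 0.739 m, r₂ = 1.02 m, r₃ = 0.633 m, r₄ = 1.40 m.
V = k[(-9.22×10⁻⁹)/(0.739) + (8.36×10⁻⁹)/(1.02) + (-6.90×10⁻⁹)/(0.633) + (2.53×10⁻⁹)/(1.40)] = -120 V.

-120 V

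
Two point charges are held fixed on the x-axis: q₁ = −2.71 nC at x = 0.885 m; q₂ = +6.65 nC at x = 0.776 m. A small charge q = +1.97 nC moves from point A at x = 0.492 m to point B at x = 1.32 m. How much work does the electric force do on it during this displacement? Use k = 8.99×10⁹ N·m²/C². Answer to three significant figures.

1.86×10⁻⁷ J

The work done by the electric force is W_field = −ΔU = −q(V_B − V_A) = q(V_A − V_B).
At A: distances to the source charges are 0.393 m, 0.284 m; V_A = Σ kqᵢ/rᵢ = 149 V.
At B: distances to the source charges are 0.435 m, 0.544 m; V_B = Σ kqᵢ/rᵢ = 53.9 V.
ΔV = V_B − V_A = -94.6 V.
W_field = −qΔV = −(1.97×10⁻⁹ C)(-94.6 V) = 1.86×10⁻⁷ J.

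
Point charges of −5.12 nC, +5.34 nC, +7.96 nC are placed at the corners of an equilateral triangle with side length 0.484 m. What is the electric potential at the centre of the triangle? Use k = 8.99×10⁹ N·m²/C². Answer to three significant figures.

Electric potential is a scalar, so the contributions from each charge add algebraically: V = Σ kqᵢ/rᵢ.
The distance from each vertex to the centroid is a/√3 = 0.279 m.
V = k[(-5.12×10⁻⁹)/(0.279) + (5.34×10⁻⁹)/(0.279) + (7.96×10⁻⁹)/(0.279)] = 263 V.

263 V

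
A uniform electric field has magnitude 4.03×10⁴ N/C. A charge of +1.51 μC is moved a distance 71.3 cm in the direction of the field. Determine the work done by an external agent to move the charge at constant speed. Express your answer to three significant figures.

-0.0434 J

The potential change for a displacement 71.3 cm in the direction of the field is ΔV = −Ed = -2.87×10⁴ V.
W_ext = qΔV = -0.0434 J.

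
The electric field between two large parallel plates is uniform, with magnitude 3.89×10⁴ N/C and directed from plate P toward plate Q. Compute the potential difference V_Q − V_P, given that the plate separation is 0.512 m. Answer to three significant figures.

In a uniform field, potential decreases in the direction of E: ΔV = −E·d for a displacement d parallel to E.
Going from P to Q is a displacement of 0.512 m along the field, so V_Q − V_P = −Ed = -1.99×10⁴ V.

-1.99×10⁴ V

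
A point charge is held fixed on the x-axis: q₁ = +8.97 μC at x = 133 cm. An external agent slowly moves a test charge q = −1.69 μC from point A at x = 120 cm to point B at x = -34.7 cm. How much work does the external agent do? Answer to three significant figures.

For quasistatic motion the external work equals the change in potential energy: W_ext = qΔV = q(V_B − V_A).
At A: distance to the source charge is 0.130 m; V_A = kq₁/r = 6.20×10⁵ V.
At B: distance to the source charge is 1.68 m; V_B = kq₁/r = 4.81×10⁴ V.
ΔV = V_B − V_A = -5.72×10⁵ V.
W_ext = qΔV = (-1.69×10⁻⁶ C)(-5.72×10⁵ V) = 0.967 J.

0.967 J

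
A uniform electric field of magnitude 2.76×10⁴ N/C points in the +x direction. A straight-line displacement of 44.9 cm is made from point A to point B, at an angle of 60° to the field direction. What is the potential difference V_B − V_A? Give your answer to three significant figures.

Only the component of displacement along E changes the potential: ΔV = −E·d·cosθ.
ΔV = −(2.76×10⁴ V/m)(0.449 m)cos60° = -6200 V.

-6200 V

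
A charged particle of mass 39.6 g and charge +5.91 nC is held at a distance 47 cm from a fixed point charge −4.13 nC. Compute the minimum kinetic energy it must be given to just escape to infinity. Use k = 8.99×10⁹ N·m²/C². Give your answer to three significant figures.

4.67×10⁻⁷ J

To just escape, total mechanical energy must reach zero at infinity: ½mv²_min + U = 0, so ½mv²_min = −U = |kQq|/r.
|U| = |kQq|/r = (8.99×10⁹ N·m²/C²)(4.13×10⁻⁹)(5.91×10⁻⁹)/(0.470) = 4.67×10⁻⁷ J.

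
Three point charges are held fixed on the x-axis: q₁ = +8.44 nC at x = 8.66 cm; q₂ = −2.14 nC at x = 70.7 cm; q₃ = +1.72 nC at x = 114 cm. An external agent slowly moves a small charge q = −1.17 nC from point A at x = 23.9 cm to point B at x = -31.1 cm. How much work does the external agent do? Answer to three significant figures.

3.41×10⁻⁷ J

For quasistatic motion the external work equals the change in potential energy: W_ext = qΔV = q(V_B − V_A).
At A: distances to the source charges are 0.152 m, 0.468 m, 0.901 m; V_A = Σ kqᵢ/rᵢ = 474 V.
At B: distances to the source charges are 0.398 m, 1.02 m, 1.45 m; V_B = Σ kqᵢ/rᵢ = 183 V.
ΔV = V_B − V_A = -291 V.
W_ext = qΔV = (-1.17×10⁻⁹ C)(-291 V) = 3.41×10⁻⁷ J.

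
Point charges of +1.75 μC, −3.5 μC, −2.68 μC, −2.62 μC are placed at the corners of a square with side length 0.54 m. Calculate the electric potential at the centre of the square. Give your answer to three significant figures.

-1.66×10⁵ V

The total potential is the scalar sum of each charge's contribution, V = Σ kqᵢ/rᵢ.
The distance from each corner to the centre is a√2/2 = 0.382 m.
V = k[(1.75×10⁻⁶)/(0.382) + (-3.50×10⁻⁶)/(0.382) + (-2.68×10⁻⁶)/(0.382) + (-2.62×10⁻⁶)/(0.382)] = -1.66×10⁵ V.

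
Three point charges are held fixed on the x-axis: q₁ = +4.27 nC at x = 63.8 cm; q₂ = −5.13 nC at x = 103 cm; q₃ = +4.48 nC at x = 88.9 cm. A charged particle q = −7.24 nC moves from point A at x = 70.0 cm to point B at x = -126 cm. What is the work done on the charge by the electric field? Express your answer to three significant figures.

-4.88×10⁻⁶ J

The work done by the electric force is W_field = −ΔU = −q(V_B − V_A) = q(V_A − V_B).
At A: distances to the source charges are 0.0620 m, 0.330 m, 0.189 m; V_A = Σ kqᵢ/rᵢ = 692 V.
At B: distances to the source charges are 1.90 m, 2.29 m, 2.15 m; V_B = Σ kqᵢ/rᵢ = 18.8 V.
ΔV = V_B − V_A = -674 V.
W_field = −qΔV = −(-7.24×10⁻⁹ C)(-674 V) = -4.88×10⁻⁶ J.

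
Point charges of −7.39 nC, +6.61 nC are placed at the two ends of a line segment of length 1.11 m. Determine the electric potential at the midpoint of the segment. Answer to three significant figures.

The total potential is the scalar sum of each charge's contribution, V = Σ kqᵢ/rᵢ.
Each charge is 0.555 m from the midpoint.
V = k[(-7.39×10⁻⁹)/(0.555) + (6.61×10⁻⁹)/(0.555)] = -12.6 V.

-12.6 V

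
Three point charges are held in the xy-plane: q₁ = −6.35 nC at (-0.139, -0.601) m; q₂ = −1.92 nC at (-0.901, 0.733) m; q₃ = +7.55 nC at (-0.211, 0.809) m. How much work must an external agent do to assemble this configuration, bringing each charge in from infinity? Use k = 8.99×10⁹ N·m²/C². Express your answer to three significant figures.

-4.22×10⁻⁷ J

The assembly work is the sum of pairwise potential energies, U = Σ_{i<j} kqᵢqⱼ/rᵢⱼ.
Pair separations: r₁₂ = 1.54 m, r₁₃ = 1.41 m, r₂₃ = 0.694 m.
U = (7.13×10⁻⁸) + (-3.05×10⁻⁷) + (-1.88×10⁻⁷) = -4.22×10⁻⁷ J.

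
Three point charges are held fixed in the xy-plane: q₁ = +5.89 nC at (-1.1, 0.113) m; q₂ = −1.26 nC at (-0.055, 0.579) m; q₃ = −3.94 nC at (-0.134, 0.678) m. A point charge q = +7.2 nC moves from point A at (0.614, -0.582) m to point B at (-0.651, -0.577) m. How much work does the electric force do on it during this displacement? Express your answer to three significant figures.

The work done by the electric force is W_field = −ΔU = −q(V_B − V_A) = q(V_A − V_B).
At A: distances to the source charges are 1.85 m, 1.34 m, 1.47 m; V_A = Σ kqᵢ/rᵢ = -4.00 V.
At B: distances to the source charges are 0.823 m, 1.30 m, 1.36 m; V_B = Σ kqᵢ/rᵢ = 29.5 V.
ΔV = V_B − V_A = 33.5 V.
W_field = −qΔV = −(7.20×10⁻⁹ C)(33.5 V) = -2.41×10⁻⁷ J.

-2.41×10⁻⁷ J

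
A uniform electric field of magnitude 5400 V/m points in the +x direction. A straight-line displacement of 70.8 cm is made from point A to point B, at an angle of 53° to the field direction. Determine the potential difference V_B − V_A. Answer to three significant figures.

-2300 V

Only the component of displacement along E changes the potential: ΔV = −E·d·cosθ.
ΔV = −(5400 V/m)(0.708 m)cos53° = -2300 V.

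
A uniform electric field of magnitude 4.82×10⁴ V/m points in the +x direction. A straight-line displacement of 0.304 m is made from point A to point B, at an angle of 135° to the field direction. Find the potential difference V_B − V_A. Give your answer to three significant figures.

Only the component of displacement along E changes the potential: ΔV = −E·d·cosθ.
ΔV = −(4.82×10⁴ V/m)(0.304 m)cos135° = 1.04×10⁴ V.

1.04×10⁴ V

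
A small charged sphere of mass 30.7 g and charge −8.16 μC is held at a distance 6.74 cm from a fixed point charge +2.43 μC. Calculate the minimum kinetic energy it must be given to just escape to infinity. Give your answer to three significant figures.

2.64 J

To just escape, total mechanical energy must reach zero at infinity: ½mv²_min + U = 0, so ½mv²_min = −U = |kQq|/r.
|U| = |kQq|/r = (8.99×10⁹ N·m²/C²)(2.43×10⁻⁶)(8.16×10⁻⁶)/(0.0674) = 2.64 J.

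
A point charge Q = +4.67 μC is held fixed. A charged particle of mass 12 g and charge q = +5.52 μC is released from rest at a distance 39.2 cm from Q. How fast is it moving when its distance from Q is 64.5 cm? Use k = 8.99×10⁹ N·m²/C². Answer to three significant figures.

Only the electrostatic force acts, so mechanical energy is conserved: ½mv² = U₁ − U₂ = kQq(1/r₁ − 1/r₂).
U₁ − U₂ = (8.99×10⁹ N·m²/C²)(4.67×10⁻⁶ C)(5.52×10⁻⁶ C)(1/0.392 − 1/0.645) = 0.232 J.
v = √(2·0.232/0.0120) = 6.22 m/s.

6.22 m/s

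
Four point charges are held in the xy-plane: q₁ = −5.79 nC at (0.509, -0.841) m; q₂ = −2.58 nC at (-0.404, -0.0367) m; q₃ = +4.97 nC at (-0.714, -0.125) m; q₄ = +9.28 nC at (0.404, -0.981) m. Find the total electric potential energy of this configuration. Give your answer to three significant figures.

The work to assemble the configuration equals its total potential energy, U = Σ kqᵢqⱼ/rᵢⱼ over all pairs.
Pair separations: r₁₂ = 1.22 m, r₁₃ = 1.42 m, r₁₄ = 0.175 m, r₂₃ = 0.322 m, r₂₄ = 1.24 m, r₃₄ = 1.41 m.
Summing all 6 pair terms gives U = -3.07×10⁻⁶ J.

-3.07×10⁻⁶ J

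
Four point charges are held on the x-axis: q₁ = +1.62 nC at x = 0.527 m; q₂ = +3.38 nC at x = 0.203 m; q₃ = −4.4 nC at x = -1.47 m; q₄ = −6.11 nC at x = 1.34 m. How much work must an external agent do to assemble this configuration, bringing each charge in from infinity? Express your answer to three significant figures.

The work to assemble the configuration equals its total potential energy, U = Σ kqᵢqⱼ/rᵢⱼ over all pairs.
Pair separations: r₁₂ = 0.324 m, r₁₃ = 2.00 m, r₁₄ = 0.813 m, r₂₃ = 1.67 m, r₂₄ = 1.14 m, r₃₄ = 2.81 m.
Summing all 6 pair terms gives U = -1.47×10⁻⁷ J.

-1.47×10⁻⁷ J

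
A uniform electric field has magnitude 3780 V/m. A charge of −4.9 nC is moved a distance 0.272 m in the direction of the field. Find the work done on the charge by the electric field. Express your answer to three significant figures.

-5.04×10⁻⁶ J

The potential change for a displacement 0.272 m in the direction of the field is ΔV = −Ed = -1030 V.
W_field = −qΔV = -5.04×10⁻⁶ J.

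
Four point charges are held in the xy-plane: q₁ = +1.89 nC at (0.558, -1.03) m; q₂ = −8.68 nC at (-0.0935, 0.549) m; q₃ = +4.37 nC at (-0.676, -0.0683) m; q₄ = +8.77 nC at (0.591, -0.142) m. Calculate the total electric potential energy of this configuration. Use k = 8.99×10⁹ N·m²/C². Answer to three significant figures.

The work to assemble the configuration equals its total potential energy, U = Σ kqᵢqⱼ/rᵢⱼ over all pairs.
Pair separations: r₁₂ = 1.71 m, r₁₃ = 1.56 m, r₁₄ = 0.889 m, r₂₃ = 0.849 m, r₂₄ = 0.973 m, r₃₄ = 1.27 m.
Summing all 6 pair terms gives U = -7.05×10⁻⁷ J.

-7.05×10⁻⁷ J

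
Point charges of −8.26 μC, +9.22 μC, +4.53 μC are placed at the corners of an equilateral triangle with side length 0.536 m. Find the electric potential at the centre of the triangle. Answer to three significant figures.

1.59×10⁵ V

The total potential is the scalar sum of each charge's contribution, V = Σ kqᵢ/rᵢ.
The distance from each vertex to the centroid is a/√3 = 0.309 m.
V = k[(-8.26×10⁻⁶)/(0.309) + (9.22×10⁻⁶)/(0.309) + (4.53×10⁻⁶)/(0.309)] = 1.59×10⁵ V.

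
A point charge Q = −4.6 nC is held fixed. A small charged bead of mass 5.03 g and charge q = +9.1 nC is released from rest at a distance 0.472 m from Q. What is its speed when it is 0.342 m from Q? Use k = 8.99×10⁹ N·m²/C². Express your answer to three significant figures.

Only the electrostatic force acts, so mechanical energy is conserved: ½mv² = U₁ − U₂ = kQq(1/r₁ − 1/r₂).
U₁ − U₂ = (8.99×10⁹ N·m²/C²)(-4.60×10⁻⁹ C)(9.10×10⁻⁹ C)(1/0.472 − 1/0.342) = 3.03×10⁻⁷ J.
v = √(2·3.03×10⁻⁷/5.03×10⁻³) = 0.0110 m/s.

0.0110 m/s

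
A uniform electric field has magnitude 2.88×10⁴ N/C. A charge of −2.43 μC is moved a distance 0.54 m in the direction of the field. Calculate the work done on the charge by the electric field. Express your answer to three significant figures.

-0.0378 J

The potential change for a displacement 0.54 m in the direction of the field is ΔV = −Ed = -1.56×10⁴ V.
W_field = −qΔV = -0.0378 J.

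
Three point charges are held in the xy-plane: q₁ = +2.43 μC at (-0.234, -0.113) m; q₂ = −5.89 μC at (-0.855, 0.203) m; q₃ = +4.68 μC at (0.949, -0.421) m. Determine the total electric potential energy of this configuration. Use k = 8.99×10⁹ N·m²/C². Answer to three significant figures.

The work to assemble the configuration equals its total potential energy, U = Σ kqᵢqⱼ/rᵢⱼ over all pairs.
Pair separations: r₁₂ = 0.697 m, r₁₃ = 1.22 m, r₂₃ = 1.91 m.
U = (-0.185) + (0.0836) + (-0.130) = -0.231 J.

-0.231 J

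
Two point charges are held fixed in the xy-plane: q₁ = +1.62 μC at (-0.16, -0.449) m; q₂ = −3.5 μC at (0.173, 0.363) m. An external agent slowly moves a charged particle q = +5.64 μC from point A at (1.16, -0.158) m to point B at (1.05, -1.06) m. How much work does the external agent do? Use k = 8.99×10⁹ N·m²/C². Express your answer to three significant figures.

For quasistatic motion the external work equals the change in potential energy: W_ext = qΔV = q(V_B − V_A).
At A: distances to the source charges are 1.35 m, 1.12 m; V_A = Σ kqᵢ/rᵢ = -1.74×10⁴ V.
At B: distances to the source charges are 1.36 m, 1.67 m; V_B = Σ kqᵢ/rᵢ = -8080 V.
ΔV = V_B − V_A = 9340 V.
W_ext = qΔV = (5.64×10⁻⁶ C)(9340 V) = 0.0527 J.

0.0527 J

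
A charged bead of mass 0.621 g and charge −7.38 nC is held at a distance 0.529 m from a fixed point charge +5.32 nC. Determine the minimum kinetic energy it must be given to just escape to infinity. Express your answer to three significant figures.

To just escape, total mechanical energy must reach zero at infinity: ½mv²_min + U = 0, so ½mv²_min = −U = |kQq|/r.
|U| = |kQq|/r = (8.99×10⁹ N·m²/C²)(5.32×10⁻⁹)(7.38×10⁻⁹)/(0.529) = 6.67×10⁻⁷ J.

6.67×10⁻⁷ J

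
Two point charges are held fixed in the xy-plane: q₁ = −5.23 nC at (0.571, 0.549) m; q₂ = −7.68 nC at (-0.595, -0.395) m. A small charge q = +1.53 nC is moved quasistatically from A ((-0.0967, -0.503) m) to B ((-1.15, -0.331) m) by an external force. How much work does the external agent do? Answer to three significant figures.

For quasistatic motion the external work equals the change in potential energy: W_ext = qΔV = q(V_B − V_A).
At A: distances to the source charges are 1.25 m, 0.510 m; V_A = Σ kqᵢ/rᵢ = -173 V.
At B: distances to the source charges are 1.93 m, 0.559 m; V_B = Σ kqᵢ/rᵢ = -148 V.
ΔV = V_B − V_A = 25.2 V.
W_ext = qΔV = (1.53×10⁻⁹ C)(25.2 V) = 3.86×10⁻⁸ J.

3.86×10⁻⁸ J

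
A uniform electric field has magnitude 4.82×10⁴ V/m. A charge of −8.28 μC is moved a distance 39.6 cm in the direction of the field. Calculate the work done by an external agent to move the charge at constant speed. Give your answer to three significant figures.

The potential change for a displacement 39.6 cm in the direction of the field is ΔV = −Ed = -1.91×10⁴ V.
W_ext = qΔV = 0.158 J.

0.158 J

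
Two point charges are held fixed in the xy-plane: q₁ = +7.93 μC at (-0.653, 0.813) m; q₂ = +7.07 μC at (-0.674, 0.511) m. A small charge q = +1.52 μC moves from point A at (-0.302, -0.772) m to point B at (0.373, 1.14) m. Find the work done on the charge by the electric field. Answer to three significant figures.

The work done by the electric force is W_field = −ΔU = −q(V_B − V_A) = q(V_A − V_B).
At A: distances to the source charges are 1.62 m, 1.34 m; V_A = Σ kqᵢ/rᵢ = 9.15×10⁴ V.
At B: distances to the source charges are 1.08 m, 1.22 m; V_B = Σ kqᵢ/rᵢ = 1.18×10⁵ V.
ΔV = V_B − V_A = 2.67×10⁴ V.
W_field = −qΔV = −(1.52×10⁻⁶ C)(2.67×10⁴ V) = -0.0407 J.

-0.0407 J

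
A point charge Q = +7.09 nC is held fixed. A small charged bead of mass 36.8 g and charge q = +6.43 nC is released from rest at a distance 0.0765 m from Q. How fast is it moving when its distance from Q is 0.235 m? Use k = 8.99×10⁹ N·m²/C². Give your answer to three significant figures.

Only the electrostatic force acts, so mechanical energy is conserved: ½mv² = U₁ − U₂ = kQq(1/r₁ − 1/r₂).
U₁ − U₂ = (8.99×10⁹ N·m²/C²)(7.09×10⁻⁹ C)(6.43×10⁻⁹ C)(1/0.0765 − 1/0.235) = 3.61×10⁻⁶ J.
v = √(2·3.61×10⁻⁶/0.0368) = 0.0140 m/s.

0.0140 m/s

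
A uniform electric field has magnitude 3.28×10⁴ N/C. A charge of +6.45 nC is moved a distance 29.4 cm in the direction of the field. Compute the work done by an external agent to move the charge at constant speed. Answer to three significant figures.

-6.22×10⁻⁵ J

The potential change for a displacement 29.4 cm in the direction of the field is ΔV = −Ed = -9640 V.
W_ext = qΔV = -6.22×10⁻⁵ J.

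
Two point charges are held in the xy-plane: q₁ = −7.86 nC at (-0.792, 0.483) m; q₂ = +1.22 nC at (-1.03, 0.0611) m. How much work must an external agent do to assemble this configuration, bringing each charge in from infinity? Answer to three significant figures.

-1.78×10⁻⁷ J

The assembly work is the sum of pairwise potential energies, U = Σ_{i<j} kqᵢqⱼ/rᵢⱼ.
Pair separations: r₁₂ = 0.484 m.
U = (-1.78×10⁻⁷) = -1.78×10⁻⁷ J.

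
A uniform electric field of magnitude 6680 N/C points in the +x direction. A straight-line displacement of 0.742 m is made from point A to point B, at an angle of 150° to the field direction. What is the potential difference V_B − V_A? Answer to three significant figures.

Only the component of displacement along E changes the potential: ΔV = −E·d·cosθ.
ΔV = −(6680 V/m)(0.742 m)cos150° = 4290 V.

4290 V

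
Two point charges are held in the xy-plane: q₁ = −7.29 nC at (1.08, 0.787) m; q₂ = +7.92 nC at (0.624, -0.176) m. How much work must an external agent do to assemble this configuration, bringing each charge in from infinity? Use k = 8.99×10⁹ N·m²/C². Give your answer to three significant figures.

The assembly work is the sum of pairwise potential energies, U = Σ_{i<j} kqᵢqⱼ/rᵢⱼ.
Pair separations: r₁₂ = 1.07 m.
U = (-4.87×10⁻⁷) = -4.87×10⁻⁷ J.

-4.87×10⁻⁷ J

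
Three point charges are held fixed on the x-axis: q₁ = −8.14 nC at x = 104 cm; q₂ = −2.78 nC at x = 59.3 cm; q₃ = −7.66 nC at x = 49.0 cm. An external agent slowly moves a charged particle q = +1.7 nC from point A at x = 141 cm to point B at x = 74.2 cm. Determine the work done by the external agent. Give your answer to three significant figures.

For quasistatic motion the external work equals the change in potential energy: W_ext = qΔV = q(V_B − V_A).
At A: distances to the source charges are 0.370 m, 0.817 m, 0.920 m; V_A = Σ kqᵢ/rᵢ = -303 V.
At B: distances to the source charges are 0.298 m, 0.149 m, 0.252 m; V_B = Σ kqᵢ/rᵢ = -687 V.
ΔV = V_B − V_A = -383 V.
W_ext = qΔV = (1.70×10⁻⁹ C)(-383 V) = -6.52×10⁻⁷ J.

-6.52×10⁻⁷ J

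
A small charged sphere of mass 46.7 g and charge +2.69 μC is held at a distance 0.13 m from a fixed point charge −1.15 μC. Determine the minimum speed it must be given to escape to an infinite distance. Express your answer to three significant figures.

3.03 m/s

To just escape, total mechanical energy must reach zero at infinity: ½mv²_min + U = 0, so ½mv²_min = −U = |kQq|/r.
|U| = |kQq|/r = (8.99×10⁹ N·m²/C²)(1.15×10⁻⁶)(2.69×10⁻⁶)/(0.130) = 0.214 J.
v_min = √(2|U|/m) = √(2·0.214/0.0467) = 3.03 m/s.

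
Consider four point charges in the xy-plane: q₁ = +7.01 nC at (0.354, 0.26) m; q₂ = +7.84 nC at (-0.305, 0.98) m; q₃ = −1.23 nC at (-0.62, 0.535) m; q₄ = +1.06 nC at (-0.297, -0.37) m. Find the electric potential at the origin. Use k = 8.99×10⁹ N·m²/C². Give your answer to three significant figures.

The total potential is the scalar sum of each charge's contribution, V = Σ kqᵢ/rᵢ.
Distances from the field point to each charge: r₁ = 0.439 m, r₂ = 1.03 m, r₃ = 0.819 m, r₄ = 0.474 m.
V = k[(7.01×10⁻⁹)/(0.439) + (7.84×10⁻⁹)/(1.03) + (-1.23×10⁻⁹)/(0.819) + (1.06×10⁻⁹)/(0.474)] = 219 V.

219 V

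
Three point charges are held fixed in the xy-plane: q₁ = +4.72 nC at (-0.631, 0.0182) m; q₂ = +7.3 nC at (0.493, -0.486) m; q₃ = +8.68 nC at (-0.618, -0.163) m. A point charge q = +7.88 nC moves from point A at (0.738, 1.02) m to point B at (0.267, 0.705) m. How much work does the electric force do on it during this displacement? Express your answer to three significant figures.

-3.41×10⁻⁷ J

The work done by the electric force is W_field = −ΔU = −q(V_B − V_A) = q(V_A − V_B).
At A: distances to the source charges are 1.70 m, 1.53 m, 1.80 m; V_A = Σ kqᵢ/rᵢ = 111 V.
At B: distances to the source charges are 1.13 m, 1.21 m, 1.24 m; V_B = Σ kqᵢ/rᵢ = 155 V.
ΔV = V_B − V_A = 43.2 V.
W_field = −qΔV = −(7.88×10⁻⁹ C)(43.2 V) = -3.41×10⁻⁷ J.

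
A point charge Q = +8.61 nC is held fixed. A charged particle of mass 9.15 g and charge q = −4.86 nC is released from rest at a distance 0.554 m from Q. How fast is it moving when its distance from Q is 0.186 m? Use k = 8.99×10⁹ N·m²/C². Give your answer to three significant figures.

Only the electrostatic force acts, so mechanical energy is conserved: ½mv² = U₁ − U₂ = kQq(1/r₁ − 1/r₂).
U₁ − U₂ = (8.99×10⁹ N·m²/C²)(8.61×10⁻⁹ C)(-4.86×10⁻⁹ C)(1/0.554 − 1/0.186) = 1.34×10⁻⁶ J.
v = √(2·1.34×10⁻⁶/9.15×10⁻³) = 0.0171 m/s.

0.0171 m/s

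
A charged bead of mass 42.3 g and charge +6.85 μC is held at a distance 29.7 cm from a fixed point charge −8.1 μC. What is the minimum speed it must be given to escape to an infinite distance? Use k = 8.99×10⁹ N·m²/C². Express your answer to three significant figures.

8.91 m/s

To just escape, total mechanical energy must reach zero at infinity: ½mv²_min + U = 0, so ½mv²_min = −U = |kQq|/r.
|U| = |kQq|/r = (8.99×10⁹ N·m²/C²)(8.10×10⁻⁶)(6.85×10⁻⁶)/(0.297) = 1.68 J.
v_min = √(2|U|/m) = √(2·1.68/0.0423) = 8.91 m/s.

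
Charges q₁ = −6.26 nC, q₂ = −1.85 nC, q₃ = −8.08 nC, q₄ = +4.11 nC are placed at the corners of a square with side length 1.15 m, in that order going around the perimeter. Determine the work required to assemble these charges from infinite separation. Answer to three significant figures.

-1.58×10⁻⁸ J

The assembly work is the sum of pairwise potential energies, U = Σ_{i<j} kqᵢqⱼ/rᵢⱼ.
The four side pairs have separation 1.15 m and the two diagonal pairs 1.63 m.
Summing all 6 pair terms gives U = -1.58×10⁻⁸ J.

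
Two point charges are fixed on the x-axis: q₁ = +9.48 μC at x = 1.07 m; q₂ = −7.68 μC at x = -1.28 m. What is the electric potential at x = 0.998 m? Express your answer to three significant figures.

1.15×10⁶ V

Electric potential is a scalar, so the contributions from each charge add algebraically: V = Σ kqᵢ/rᵢ.
Distances from the field point to each charge: r₁ = 0.0720 m, r₂ = 2.28 m.
V = k[(9.48×10⁻⁶)/(0.0720) + (-7.68×10⁻⁶)/(2.28)] = 1.15×10⁶ V.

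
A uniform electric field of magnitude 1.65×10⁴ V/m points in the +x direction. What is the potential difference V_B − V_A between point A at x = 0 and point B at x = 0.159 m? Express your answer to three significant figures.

-2620 V

In a uniform field, potential decreases in the direction of E: V_B − V_A = −E·Δx.
V_B − V_A = −(1.65×10⁴ V/m)(0.159 m) = -2620 V.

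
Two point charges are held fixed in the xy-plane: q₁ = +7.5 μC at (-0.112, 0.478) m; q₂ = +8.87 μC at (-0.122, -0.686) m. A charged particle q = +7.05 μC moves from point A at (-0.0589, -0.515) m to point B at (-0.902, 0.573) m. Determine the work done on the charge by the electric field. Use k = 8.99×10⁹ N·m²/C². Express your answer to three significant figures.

The work done by the electric force is W_field = −ΔU = −q(V_B − V_A) = q(V_A − V_B).
At A: distances to the source charges are 0.994 m, 0.182 m; V_A = Σ kqᵢ/rᵢ = 5.05×10⁵ V.
At B: distances to the source charges are 0.796 m, 1.48 m; V_B = Σ kqᵢ/rᵢ = 1.39×10⁵ V.
ΔV = V_B − V_A = -3.67×10⁵ V.
W_field = −qΔV = −(7.05×10⁻⁶ C)(-3.67×10⁵ V) = 2.59 J.

2.59 J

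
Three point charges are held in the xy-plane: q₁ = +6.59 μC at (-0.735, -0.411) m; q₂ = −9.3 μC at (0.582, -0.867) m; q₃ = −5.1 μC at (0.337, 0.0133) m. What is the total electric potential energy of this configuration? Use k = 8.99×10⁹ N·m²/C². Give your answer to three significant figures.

The assembly work is the sum of pairwise potential energies, U = Σ_{i<j} kqᵢqⱼ/rᵢⱼ.
Pair separations: r₁₂ = 1.39 m, r₁₃ = 1.15 m, r₂₃ = 0.914 m.
U = (-0.395) + (-0.262) + (0.467) = -0.191 J.

-0.191 J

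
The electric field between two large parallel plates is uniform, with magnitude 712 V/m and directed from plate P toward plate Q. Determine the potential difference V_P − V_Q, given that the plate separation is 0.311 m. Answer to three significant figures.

In a uniform field, potential decreases in the direction of E: ΔV = −E·d for a displacement d parallel to E.
Going from Q to P is a displacement of 0.311 m opposite to the field, so V_P − V_Q = +Ed = 221 V.

221 V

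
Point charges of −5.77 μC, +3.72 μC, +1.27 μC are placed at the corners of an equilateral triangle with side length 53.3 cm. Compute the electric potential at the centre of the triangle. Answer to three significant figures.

-2.28×10⁴ V

The total potential is the scalar sum of each charge's contribution, V = Σ kqᵢ/rᵢ.
The distance from each vertex to the centroid is a/√3 = 0.308 m.
V = k[(-5.77×10⁻⁶)/(0.308) + (3.72×10⁻⁶)/(0.308) + (1.27×10⁻⁶)/(0.308)] = -2.28×10⁴ V.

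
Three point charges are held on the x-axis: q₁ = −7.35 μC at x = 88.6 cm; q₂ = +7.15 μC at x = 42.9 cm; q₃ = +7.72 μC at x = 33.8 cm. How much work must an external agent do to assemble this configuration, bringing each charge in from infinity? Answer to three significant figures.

3.49 J

The work to assemble the configuration equals its total potential energy, U = Σ kqᵢqⱼ/rᵢⱼ over all pairs.
Pair separations: r₁₂ = 0.457 m, r₁₃ = 0.548 m, r₂₃ = 0.0910 m.
U = (-1.03) + (-0.931) + (5.45) = 3.49 J.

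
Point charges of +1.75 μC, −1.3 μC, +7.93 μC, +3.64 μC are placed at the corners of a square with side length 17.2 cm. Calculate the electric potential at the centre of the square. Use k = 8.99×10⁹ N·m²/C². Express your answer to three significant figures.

The total potential is the scalar sum of each charge's contribution, V = Σ kqᵢ/rᵢ.
The distance from each corner to the centre is a√2/2 = 0.122 m.
V = k[(1.75×10⁻⁶)/(0.122) + (-1.30×10⁻⁶)/(0.122) + (7.93×10⁻⁶)/(0.122) + (3.64×10⁻⁶)/(0.122)] = 8.88×10⁵ V.

8.88×10⁵ V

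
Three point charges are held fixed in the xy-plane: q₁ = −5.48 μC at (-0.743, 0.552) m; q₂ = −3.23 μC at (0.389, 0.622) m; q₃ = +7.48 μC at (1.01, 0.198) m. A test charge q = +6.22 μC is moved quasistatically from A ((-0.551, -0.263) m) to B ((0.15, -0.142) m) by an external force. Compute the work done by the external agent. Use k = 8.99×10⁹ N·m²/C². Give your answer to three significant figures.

0.205 J

For quasistatic motion the external work equals the change in potential energy: W_ext = qΔV = q(V_B − V_A).
At A: distances to the source charges are 0.837 m, 1.29 m, 1.63 m; V_A = Σ kqᵢ/rᵢ = -4.00×10⁴ V.
At B: distances to the source charges are 1.13 m, 0.801 m, 0.925 m; V_B = Σ kqᵢ/rᵢ = -7120 V.
ΔV = V_B − V_A = 3.29×10⁴ V.
W_ext = qΔV = (6.22×10⁻⁶ C)(3.29×10⁴ V) = 0.205 J.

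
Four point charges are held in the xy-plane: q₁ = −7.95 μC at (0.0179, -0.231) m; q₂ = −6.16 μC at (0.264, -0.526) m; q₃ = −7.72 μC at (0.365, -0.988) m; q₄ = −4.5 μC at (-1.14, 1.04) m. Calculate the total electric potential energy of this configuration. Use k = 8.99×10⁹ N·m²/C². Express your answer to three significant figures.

The assembly work is the sum of pairwise potential energies, U = Σ_{i<j} kqᵢqⱼ/rᵢⱼ.
Pair separations: r₁₂ = 0.384 m, r₁₃ = 0.833 m, r₁₄ = 1.72 m, r₂₃ = 0.473 m, r₂₄ = 2.10 m, r₃₄ = 2.53 m.
Summing all 6 pair terms gives U = 3.14 J.

3.14 J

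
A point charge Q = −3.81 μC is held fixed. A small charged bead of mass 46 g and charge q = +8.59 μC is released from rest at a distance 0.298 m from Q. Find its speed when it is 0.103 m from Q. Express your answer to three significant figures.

Only the electrostatic force acts, so mechanical energy is conserved: ½mv² = U₁ − U₂ = kQq(1/r₁ − 1/r₂).
U₁ − U₂ = (8.99×10⁹ N·m²/C²)(-3.81×10⁻⁶ C)(8.59×10⁻⁶ C)(1/0.298 − 1/0.103) = 1.87 J.
v = √(2·1.87/0.0460) = 9.01 m/s.

9.01 m/s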